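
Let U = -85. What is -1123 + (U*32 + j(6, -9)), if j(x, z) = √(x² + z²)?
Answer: -3843 + 3*√13 ≈ -3832.2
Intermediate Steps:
-1123 + (U*32 + j(6, -9)) = -1123 + (-85*32 + √(6² + (-9)²)) = -1123 + (-2720 + √(36 + 81)) = -1123 + (-2720 + √117) = -1123 + (-2720 + 3*√13) = -3843 + 3*√13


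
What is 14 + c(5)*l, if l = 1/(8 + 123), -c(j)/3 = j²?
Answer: 1759/131 ≈ 13.427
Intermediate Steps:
c(j) = -3*j²
l = 1/131 ≈ 0.0076336
14 + c(5)*l = 14 - 3*5²*(1/131) = 14 - 3*25*(1/131) = 14 - 75*1/131 = 14 - 75/131 = 1759/131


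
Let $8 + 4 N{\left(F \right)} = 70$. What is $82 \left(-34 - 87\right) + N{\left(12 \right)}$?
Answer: $- \frac{19813}{2} \approx -9906.5$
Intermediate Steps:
$N{\left(F \right)} = \frac{31}{2}$ ($N{\left(F \right)} = -2 + \frac{1}{4} \cdot 70 = -2 + \frac{35}{2} = \frac{31}{2}$)
$82 \left(-34 - 87\right) + N{\left(12 \right)} = 82 \left(-34 - 87\right) + \frac{31}{2} = 82 \left(-121\right) + \frac{31}{2} = -9922 + \frac{31}{2} = - \frac{19813}{2}$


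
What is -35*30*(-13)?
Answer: 13650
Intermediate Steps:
-35*30*(-13) = -1050*(-13) = 13650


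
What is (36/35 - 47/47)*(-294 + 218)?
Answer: -76/35 ≈ -2.1714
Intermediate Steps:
(36/35 - 47/47)*(-294 + 218) = (36*(1/35) - 47*1/47)*(-76) = (36/35 - 1)*(-76) = (1/35)*(-76) = -76/35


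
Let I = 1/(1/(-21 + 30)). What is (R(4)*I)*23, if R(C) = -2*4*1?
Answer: -1656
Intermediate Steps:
I = 9 (I = 1/(1/9) = 9)
R(C) = -8 (R(C) = -8*1 = -8)
(R(4)*I)*23 = -8*9*23 = -72*23 = -1656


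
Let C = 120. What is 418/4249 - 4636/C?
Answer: -4912051/127470 ≈ -38.535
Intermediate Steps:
418/4249 - 4636/C = 418/4249 - 4636/120 = 418*(1/4249) - 4636*1/120 = 418/4249 - 1159/30 = -4912051/127470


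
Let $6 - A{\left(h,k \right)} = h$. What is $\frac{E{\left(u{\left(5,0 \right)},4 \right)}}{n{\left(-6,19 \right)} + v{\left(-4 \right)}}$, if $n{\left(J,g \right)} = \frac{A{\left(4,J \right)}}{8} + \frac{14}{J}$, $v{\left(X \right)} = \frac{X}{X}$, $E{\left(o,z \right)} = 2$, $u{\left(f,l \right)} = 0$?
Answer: $- \frac{24}{13} \approx -1.8462$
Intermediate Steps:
$A{\left(h,k \right)} = 6 - h$
$v{\left(X \right)} = 1$
$n{\left(J,g \right)} = \frac{1}{4} + \frac{14}{J}$ ($n{\left(J,g \right)} = \frac{6 - 4}{8} + \frac{14}{J} = \left(6 - 4\right) \frac{1}{8} + \frac{14}{J} = 2 \cdot \frac{1}{8} + \frac{14}{J} = \frac{1}{4} + \frac{14}{J}$)
$\frac{E{\left(u{\left(5,0 \right)},4 \right)}}{n{\left(-6,19 \right)} + v{\left(-4 \right)}} = \frac{1}{\frac{56 - 6}{4 \left(-6\right)} + 1} \cdot 2 = \frac{1}{\frac{1}{4} \left(- \frac{1}{6}\right) 50 + 1} \cdot 2 = \frac{1}{- \frac{25}{12} + 1} \cdot 2 = \frac{1}{- \frac{13}{12}} \cdot 2 = \left(- \frac{12}{13}\right) 2 = - \frac{24}{13}$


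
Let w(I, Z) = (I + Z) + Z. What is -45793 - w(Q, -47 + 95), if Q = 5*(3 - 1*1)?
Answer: -45899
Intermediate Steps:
Q = 10 (Q = 5*(3 - 1) = 5*2 = 10)
w(I, Z) = I + 2*Z
-45793 - w(Q, -47 + 95) = -45793 - (10 + 2*(-47 + 95)) = -45793 - (10 + 2*48) = -45793 - (10 + 96) = -45793 - 1*106 = -45793 - 106 = -45899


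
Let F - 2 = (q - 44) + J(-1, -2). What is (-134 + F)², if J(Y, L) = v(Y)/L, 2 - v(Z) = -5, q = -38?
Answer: 189225/4 ≈ 47306.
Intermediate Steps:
v(Z) = 7 (v(Z) = 2 - 1*(-5) = 2 + 5 = 7)
J(Y, L) = 7/L
F = -167/2 (F = 2 + ((-38 - 44) + 7/(-2)) = 2 + (-82 + 7*(-½)) = 2 + (-82 - 7/2) = 2 - 171/2 = -167/2 ≈ -83.500)
(-134 + F)² = (-134 - 167/2)² = (-435/2)² = 189225/4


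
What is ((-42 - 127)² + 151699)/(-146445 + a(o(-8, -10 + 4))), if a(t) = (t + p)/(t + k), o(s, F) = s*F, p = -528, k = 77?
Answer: -4506500/3661221 ≈ -1.2309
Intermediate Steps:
o(s, F) = F*s
a(t) = (-528 + t)/(77 + t) (a(t) = (t - 528)/(t + 77) = (-528 + t)/(77 + t))
((-42 - 127)² + 151699)/(-146445 + a(o(-8, -10 + 4))) = ((-42 - 127)² + 151699)/(-146445 + (-528 + (-10 + 4)*(-8))/(77 + (-10 + 4)*(-8))) = ((-169)² + 151699)/(-146445 + (-528 - 6*(-8))/(77 - 6*(-8))) = (28561 + 151699)/(-146445 + (-528 + 48)/(77 + 48)) = 180260/(-146445 - 480/125) = 180260/(-146445 + (1/125)*(-480)) = 180260/(-146445 - 96/25) = 180260/(-3661221/25) = 180260*(-25/3661221) = -4506500/3661221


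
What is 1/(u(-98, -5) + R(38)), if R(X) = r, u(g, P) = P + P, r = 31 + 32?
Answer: 1/53 ≈ 0.018868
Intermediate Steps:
r = 63
u(g, P) = 2*P
R(X) = 63
1/(u(-98, -5) + R(38)) = 1/(2*(-5) + 63) = 1/(-10 + 63) = 1/53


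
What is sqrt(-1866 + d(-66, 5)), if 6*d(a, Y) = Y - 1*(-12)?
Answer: I*sqrt(67074)/6 ≈ 43.164*I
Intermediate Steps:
d(a, Y) = 2 + Y/6 (d(a, Y) = (Y - 1*(-12))/6 = (Y + 12)/6 = (12 + Y)/6 = 2 + Y/6)
sqrt(-1866 + d(-66, 5)) = sqrt(-1866 + (2 + (1/6)*5)) = sqrt(-1866 + (2 + 5/6)) = sqrt(-1866 + 17/6) = sqrt(-11179/6) = I*sqrt(67074)/6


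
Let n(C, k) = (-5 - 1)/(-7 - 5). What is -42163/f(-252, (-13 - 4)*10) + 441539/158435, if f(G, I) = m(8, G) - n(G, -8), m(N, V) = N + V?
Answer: 13576102381/77474715 ≈ 175.23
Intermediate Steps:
n(C, k) = ½ (n(C, k) = -6/(-12) = -6*(-1/12) = ½)
f(G, I) = 15/2 + G (f(G, I) = (8 + G) - 1*½ = (8 + G) - ½ = 15/2 + G)
-42163/f(-252, (-13 - 4)*10) + 441539/158435 = -42163/(15/2 - 252) + 441539/158435 = -42163/(-489/2) + 441539*(1/158435) = -42163*(-2/489) + 441539/158435 = 84326/489 + 441539/158435 = 13576102381/77474715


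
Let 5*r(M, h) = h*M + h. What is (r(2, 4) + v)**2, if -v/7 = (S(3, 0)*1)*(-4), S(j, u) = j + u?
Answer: 186624/25 ≈ 7465.0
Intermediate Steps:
v = 84 (v = -7*(3 + 0)*1*(-4) = -7*3*1*(-4) = -21*(-4) = -7*(-12) = 84)
r(M, h) = h/5 + M*h/5 (r(M, h) = (h*M + h)/5 = (M*h + h)/5 = (h + M*h)/5 = h/5 + M*h/5)
(r(2, 4) + v)**2 = ((1/5)*4*(1 + 2) + 84)**2 = ((1/5)*4*3 + 84)**2 = (12/5 + 84)**2 = (432/5)**2 = 186624/25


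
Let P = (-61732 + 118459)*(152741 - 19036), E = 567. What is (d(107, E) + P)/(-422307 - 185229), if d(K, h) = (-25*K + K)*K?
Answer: -2528136253/202512 ≈ -12484.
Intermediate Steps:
d(K, h) = -24*K² (d(K, h) = (-24*K)*K = -24*K²)
P = 7584683535 (P = 56727*133705 = 7584683535)
(d(107, E) + P)/(-422307 - 185229) = (-24*107² + 7584683535)/(-422307 - 185229) = (-24*11449 + 7584683535)/(-607536) = (-274776 + 7584683535)*(-1/607536) = 7584408759*(-1/607536) = -2528136253/202512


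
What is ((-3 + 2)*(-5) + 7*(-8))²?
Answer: 2601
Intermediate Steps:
((-3 + 2)*(-5) + 7*(-8))² = (-1*(-5) - 56)² = (5 - 56)² = (-51)² = 2601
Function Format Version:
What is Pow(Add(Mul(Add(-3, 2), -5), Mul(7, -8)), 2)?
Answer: 2601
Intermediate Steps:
Pow(Add(Mul(Add(-3, 2), -5), Mul(7, -8)), 2) = Pow(Add(Mul(-1, -5), -56), 2) = Pow(Add(5, -56), 2) = Pow(-51, 2) = 2601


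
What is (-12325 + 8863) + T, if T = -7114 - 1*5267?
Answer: -15843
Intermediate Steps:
T = -12381 (T = -7114 - 5267 = -12381)
(-12325 + 8863) + T = (-12325 + 8863) - 12381 = -3462 - 12381 = -15843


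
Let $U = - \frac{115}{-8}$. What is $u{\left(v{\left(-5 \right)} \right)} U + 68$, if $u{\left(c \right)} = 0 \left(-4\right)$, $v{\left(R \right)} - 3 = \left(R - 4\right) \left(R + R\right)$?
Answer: $68$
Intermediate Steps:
$U = \frac{115}{8}$ ($U = \left(-115\right) \left(- \frac{1}{8}\right) = \frac{115}{8} \approx 14.375$)
$v{\left(R \right)} = 3 + 2 R \left(-4 + R\right)$ ($v{\left(R \right)} = 3 + \left(R - 4\right) \left(R + R\right) = 3 + \left(-4 + R\right) 2 R = 3 + 2 R \left(-4 + R\right)$)
$u{\left(c \right)} = 0$
$u{\left(v{\left(-5 \right)} \right)} U + 68 = 0 \cdot \frac{115}{8} + 68 = 0 + 68 = 68$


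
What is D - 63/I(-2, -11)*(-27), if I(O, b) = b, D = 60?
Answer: -1041/11 ≈ -94.636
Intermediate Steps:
D - 63/I(-2, -11)*(-27) = 60 - 63/(-11)*(-27) = 60 - 63*(-1/11)*(-27) = 60 + (63/11)*(-27) = 60 - 1701/11 = -1041/11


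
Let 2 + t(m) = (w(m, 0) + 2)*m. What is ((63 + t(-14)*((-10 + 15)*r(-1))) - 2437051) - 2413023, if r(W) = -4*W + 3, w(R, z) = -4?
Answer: -4849101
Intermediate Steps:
r(W) = 3 - 4*W
t(m) = -2 - 2*m (t(m) = -2 + (-4 + 2)*m = -2 - 2*m)
((63 + t(-14)*((-10 + 15)*r(-1))) - 2437051) - 2413023 = ((63 + (-2 - 2*(-14))*((-10 + 15)*(3 - 4*(-1)))) - 2437051) - 2413023 = ((63 + (-2 + 28)*(5*(3 + 4))) - 2437051) - 2413023 = ((63 + 26*(5*7)) - 2437051) - 2413023 = ((63 + 26*35) - 2437051) - 2413023 = ((63 + 910) - 2437051) - 2413023 = (973 - 2437051) - 2413023 = -2436078 - 2413023 = -4849101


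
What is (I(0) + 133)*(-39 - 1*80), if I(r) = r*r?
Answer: -15827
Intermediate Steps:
I(r) = r²
(I(0) + 133)*(-39 - 1*80) = (0² + 133)*(-39 - 1*80) = (0 + 133)*(-39 - 80) = 133*(-119) = -15827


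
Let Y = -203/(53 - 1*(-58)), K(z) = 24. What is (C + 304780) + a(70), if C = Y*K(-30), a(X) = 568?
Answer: 11296252/37 ≈ 3.0530e+5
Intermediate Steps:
Y = -203/111 (Y = -203/(53 + 58) = -203/111 ≈ -1.8288)
C = -1624/37 (C = -203/111*24 = -1624/37 ≈ -43.892)
(C + 304780) + a(70) = (-1624/37 + 304780) + 568 = 11275236/37 + 568 = 11296252/37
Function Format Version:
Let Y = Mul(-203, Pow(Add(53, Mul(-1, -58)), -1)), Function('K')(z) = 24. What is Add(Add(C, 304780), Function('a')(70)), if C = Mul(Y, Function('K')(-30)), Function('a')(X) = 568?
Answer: Rational(11296252, 37) ≈ 3.0530e+5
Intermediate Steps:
Y = Rational(-203, 111) (Y = Mul(-203, Pow(Add(53, 58), -1)) = Mul(-203, Pow(111, -1)) = Mul(-203, Rational(1, 111)) = Rational(-203, 111) ≈ -1.8288)
C = Rational(-1624, 37) (C = Mul(Rational(-203, 111), 24) = Rational(-1624, 37) ≈ -43.892)
Add(Add(C, 304780), Function('a')(70)) = Add(Add(Rational(-1624, 37), 304780), 568) = Add(Rational(11275236, 37), 568) = Rational(11296252, 37)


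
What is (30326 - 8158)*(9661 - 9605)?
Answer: 1241408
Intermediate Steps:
(30326 - 8158)*(9661 - 9605) = 22168*56 = 1241408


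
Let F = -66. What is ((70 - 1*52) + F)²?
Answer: 2304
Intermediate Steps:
((70 - 1*52) + F)² = ((70 - 1*52) - 66)² = ((70 - 52) - 66)² = (18 - 66)² = (-48)² = 2304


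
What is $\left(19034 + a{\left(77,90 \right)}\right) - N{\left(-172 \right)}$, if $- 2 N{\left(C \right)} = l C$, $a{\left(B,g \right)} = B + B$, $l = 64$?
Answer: $13684$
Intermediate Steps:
$a{\left(B,g \right)} = 2 B$
$N{\left(C \right)} = - 32 C$ ($N{\left(C \right)} = - \frac{64 C}{2} = - 32 C$)
$\left(19034 + a{\left(77,90 \right)}\right) - N{\left(-172 \right)} = \left(19034 + 2 \cdot 77\right) - \left(-32\right) \left(-172\right) = \left(19034 + 154\right) - 5504 = 19188 - 5504 = 13684$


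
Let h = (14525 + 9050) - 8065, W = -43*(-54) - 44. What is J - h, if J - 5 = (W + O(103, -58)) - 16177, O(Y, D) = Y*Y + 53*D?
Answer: -21869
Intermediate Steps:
O(Y, D) = Y² + 53*D
W = 2278 (W = 2322 - 44 = 2278)
J = -6359 (J = 5 + ((2278 + (103² + 53*(-58))) - 16177) = 5 + ((2278 + (10609 - 3074)) - 16177) = 5 + ((2278 + 7535) - 16177) = 5 + (9813 - 16177) = 5 - 6364 = -6359)
h = 15510 (h = 23575 - 8065 = 15510)
J - h = -6359 - 1*15510 = -6359 - 15510 = -21869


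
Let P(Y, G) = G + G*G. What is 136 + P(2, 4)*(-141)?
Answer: -2684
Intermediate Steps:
P(Y, G) = G + G**2
136 + P(2, 4)*(-141) = 136 + (4*(1 + 4))*(-141) = 136 + (4*5)*(-141) = 136 + 20*(-141) = 136 - 2820 = -2684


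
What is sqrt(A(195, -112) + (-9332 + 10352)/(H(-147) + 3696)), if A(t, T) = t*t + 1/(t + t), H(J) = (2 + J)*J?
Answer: sqrt(44665893431012490)/1083810 ≈ 195.00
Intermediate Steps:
H(J) = J*(2 + J)
A(t, T) = t**2 + 1/(2*t)
sqrt(A(195, -112) + (-9332 + 10352)/(H(-147) + 3696)) = sqrt((1/2 + 195**3)/195 + (-9332 + 10352)/(-147*(2 - 147) + 3696)) = sqrt((1/2 + 7414875)/195 + 1020/(-147*(-145) + 3696)) = sqrt((1/195)*(14829751/2) + 1020/(21315 + 3696)) = sqrt(14829751/390 + 1020/25011) = sqrt(14829751/390 + 1020*(1/25011)) = sqrt(14829751/390 + 340/8337) = sqrt(41211922229/1083810) = sqrt(44665893431012490)/1083810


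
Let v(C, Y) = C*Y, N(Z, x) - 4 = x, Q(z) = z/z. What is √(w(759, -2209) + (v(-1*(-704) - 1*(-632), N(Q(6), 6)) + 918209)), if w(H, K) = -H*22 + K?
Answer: 17*√3158 ≈ 955.33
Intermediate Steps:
Q(z) = 1
N(Z, x) = 4 + x
w(H, K) = K - 22*H (w(H, K) = -22*H + K = K - 22*H)
√(w(759, -2209) + (v(-1*(-704) - 1*(-632), N(Q(6), 6)) + 918209)) = √((-2209 - 22*759) + ((-1*(-704) - 1*(-632))*(4 + 6) + 918209)) = √((-2209 - 16698) + ((704 + 632)*10 + 918209)) = √(-18907 + (1336*10 + 918209)) = √(-18907 + (13360 + 918209)) = √(-18907 + 931569) = √912662 = 17*√3158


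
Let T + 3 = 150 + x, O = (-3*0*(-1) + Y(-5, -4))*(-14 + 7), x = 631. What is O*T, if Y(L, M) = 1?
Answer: -5446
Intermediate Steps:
O = -7 (O = (-3*0*(-1) + 1)*(-14 + 7) = (0*(-1) + 1)*(-7) = (0 + 1)*(-7) = 1*(-7) = -7)
T = 778 (T = -3 + (150 + 631) = -3 + 781 = 778)
O*T = -7*778 = -5446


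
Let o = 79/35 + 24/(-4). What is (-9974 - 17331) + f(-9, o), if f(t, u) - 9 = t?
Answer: -27305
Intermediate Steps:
o = -131/35 (o = 79*(1/35) + 24*(-1/4) = 79/35 - 6 = -131/35 ≈ -3.7429)
f(t, u) = 9 + t
(-9974 - 17331) + f(-9, o) = (-9974 - 17331) + (9 - 9) = -27305 + 0 = -27305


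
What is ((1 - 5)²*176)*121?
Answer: 340736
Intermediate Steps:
((1 - 5)²*176)*121 = ((-4)²*176)*121 = (16*176)*121 = 2816*121 = 340736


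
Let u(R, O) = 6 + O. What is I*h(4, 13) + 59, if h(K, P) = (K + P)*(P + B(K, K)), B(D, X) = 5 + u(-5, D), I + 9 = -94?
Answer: -48969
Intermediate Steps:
I = -103 (I = -9 - 94 = -103)
B(D, X) = 11 + D (B(D, X) = 5 + (6 + D) = 11 + D)
h(K, P) = (K + P)*(11 + K + P) (h(K, P) = (K + P)*(P + (11 + K)) = (K + P)*(11 + K + P))
I*h(4, 13) + 59 = -103*(13² + 4*13 + 4*(11 + 4) + 13*(11 + 4)) + 59 = -103*(169 + 52 + 4*15 + 13*15) + 59 = -103*(169 + 52 + 60 + 195) + 59 = -103*476 + 59 = -49028 + 59 = -48969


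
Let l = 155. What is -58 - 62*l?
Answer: -9668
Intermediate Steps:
-58 - 62*l = -58 - 62*155 = -58 - 9610 = -9668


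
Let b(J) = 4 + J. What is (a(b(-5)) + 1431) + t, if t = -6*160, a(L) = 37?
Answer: 508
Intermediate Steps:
t = -960
(a(b(-5)) + 1431) + t = (37 + 1431) - 960 = 1468 - 960 = 508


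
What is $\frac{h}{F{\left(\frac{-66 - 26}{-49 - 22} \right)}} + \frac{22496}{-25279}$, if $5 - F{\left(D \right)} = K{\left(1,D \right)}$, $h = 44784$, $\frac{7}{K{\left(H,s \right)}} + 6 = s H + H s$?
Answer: $\frac{91309508480}{14383751} \approx 6348.1$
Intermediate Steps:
$K{\left(H,s \right)} = \frac{7}{-6 + 2 H s}$ ($K{\left(H,s \right)} = \frac{7}{-6 + \left(s H + H s\right)} = \frac{7}{-6 + \left(H s + H s\right)} = \frac{7}{-6 + 2 H s}$)
$F{\left(D \right)} = 5 - \frac{7}{2 \left(-3 + D\right)}$ ($F{\left(D \right)} = 5 - \frac{7}{2 \left(-3 + 1 D\right)} = 5 - \frac{7}{2 \left(-3 + D\right)}$)
$\frac{h}{F{\left(\frac{-66 - 26}{-49 - 22} \right)}} + \frac{22496}{-25279} = \frac{44784}{\frac{1}{2} \frac{1}{-3 + \frac{-66 - 26}{-49 - 22}} \left(-37 + 10 \frac{-66 - 26}{-49 - 22}\right)} + \frac{22496}{-25279} = \frac{44784}{\frac{1}{2} \frac{1}{-3 - \frac{92}{-71}} \left(-37 + 10 \left(- \frac{92}{-71}\right)\right)} + 22496 \left(- \frac{1}{25279}\right) = \frac{44784}{\frac{1}{2} \frac{1}{-3 - - \frac{92}{71}} \left(-37 + 10 \left(\left(-92\right) \left(- \frac{1}{71}\right)\right)\right)} - \frac{22496}{25279} = \frac{44784}{\frac{1}{2} \frac{1}{-3 + \frac{92}{71}} \left(-37 + 10 \cdot \frac{92}{71}\right)} - \frac{22496}{25279} = \frac{44784}{\frac{1}{2} \frac{1}{- \frac{121}{71}} \left(-37 + \frac{920}{71}\right)} - \frac{22496}{25279} = \frac{44784}{\frac{1}{2} \left(- \frac{71}{121}\right) \left(- \frac{1707}{71}\right)} - \frac{22496}{25279} = \frac{44784}{\frac{1707}{242}} - \frac{22496}{25279} = 44784 \cdot \frac{242}{1707} - \frac{22496}{25279} = \frac{3612576}{569} - \frac{22496}{25279} = \frac{91309508480}{14383751}$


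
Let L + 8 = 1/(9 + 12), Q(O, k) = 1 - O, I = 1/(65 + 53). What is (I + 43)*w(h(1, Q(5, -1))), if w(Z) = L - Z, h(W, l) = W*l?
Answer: -60175/354 ≈ -169.99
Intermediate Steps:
I = 1/118 ≈ 0.0084746
L = -167/21 (L = -8 + 1/(9 + 12) = -8 + 1/21 = -167/21 ≈ -7.9524)
w(Z) = -167/21 - Z
(I + 43)*w(h(1, Q(5, -1))) = (1/118 + 43)*(-167/21 - (1 - 1*5)) = 5075*(-167/21 - (1 - 5))/118 = 5075*(-167/21 - (-4))/118 = 5075*(-167/21 - 1*(-4))/118 = 5075*(-167/21 + 4)/118 = (5075/118)*(-83/21) = -60175/354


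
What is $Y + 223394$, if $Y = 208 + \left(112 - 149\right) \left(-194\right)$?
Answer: $230780$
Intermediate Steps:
$Y = 7386$ ($Y = 208 - -7178 = 208 + 7178 = 7386$)
$Y + 223394 = 7386 + 223394 = 230780$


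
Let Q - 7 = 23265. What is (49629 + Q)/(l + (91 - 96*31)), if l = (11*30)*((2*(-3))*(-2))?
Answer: 72901/1075 ≈ 67.815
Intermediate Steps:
Q = 23272 (Q = 7 + 23265 = 23272)
l = 3960 (l = 330*(-6*(-2)) = 330*12 = 3960)
(49629 + Q)/(l + (91 - 96*31)) = (49629 + 23272)/(3960 + (91 - 96*31)) = 72901/(3960 + (91 - 2976)) = 72901/(3960 - 2885) = 72901/1075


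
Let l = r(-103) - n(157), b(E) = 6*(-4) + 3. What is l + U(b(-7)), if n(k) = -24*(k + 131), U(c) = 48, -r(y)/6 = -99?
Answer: 7554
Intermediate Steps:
r(y) = 594 (r(y) = -6*(-99) = 594)
b(E) = -21 (b(E) = -24 + 3 = -21)
n(k) = -3144 - 24*k (n(k) = -24*(131 + k) = -3144 - 24*k)
l = 7506 (l = 594 - (-3144 - 24*157) = 594 - (-3144 - 3768) = 594 - 1*(-6912) = 594 + 6912 = 7506)
l + U(b(-7)) = 7506 + 48 = 7554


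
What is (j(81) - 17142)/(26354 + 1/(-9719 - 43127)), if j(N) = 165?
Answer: -897166542/1392703483 ≈ -0.64419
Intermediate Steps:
(j(81) - 17142)/(26354 + 1/(-9719 - 43127)) = (165 - 17142)/(26354 + 1/(-9719 - 43127)) = -16977/(26354 + 1/(-52846)) = -16977/(26354 - 1/52846) = -16977/1392703483/52846 = -16977*52846/1392703483 = -897166542/1392703483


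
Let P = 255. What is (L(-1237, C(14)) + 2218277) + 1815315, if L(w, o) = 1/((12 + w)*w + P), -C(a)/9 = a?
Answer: 6113231363361/1515580 ≈ 4.0336e+6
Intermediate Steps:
C(a) = -9*a
L(w, o) = 1/(255 + w*(12 + w)) (L(w, o) = 1/((12 + w)*w + 255) = 1/(w*(12 + w) + 255) = 1/(255 + w*(12 + w)))
(L(-1237, C(14)) + 2218277) + 1815315 = (1/(255 + (-1237)² + 12*(-1237)) + 2218277) + 1815315 = (1/(255 + 1530169 - 14844) + 2218277) + 1815315 = (1/1515580 + 2218277) + 1815315 = 3361976255661/1515580 + 1815315 = 6113231363361/1515580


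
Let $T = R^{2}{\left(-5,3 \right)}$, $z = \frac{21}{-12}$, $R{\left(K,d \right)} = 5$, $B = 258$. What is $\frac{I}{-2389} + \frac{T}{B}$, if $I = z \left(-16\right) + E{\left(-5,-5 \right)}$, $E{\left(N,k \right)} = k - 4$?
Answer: $\frac{54823}{616362} \approx 0.088946$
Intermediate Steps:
$E{\left(N,k \right)} = -4 + k$ ($E{\left(N,k \right)} = k - 4 = -4 + k$)
$z = - \frac{7}{4}$ ($z = 21 \left(- \frac{1}{12}\right) = - \frac{7}{4} \approx -1.75$)
$T = 25$ ($T = 5^{2} = 25$)
$I = 19$ ($I = \left(- \frac{7}{4}\right) \left(-16\right) - 9 = 28 - 9 = 19$)
$\frac{I}{-2389} + \frac{T}{B} = \frac{19}{-2389} + \frac{25}{258} = 19 \left(- \frac{1}{2389}\right) + 25 \cdot \frac{1}{258} = - \frac{19}{2389} + \frac{25}{258} = \frac{54823}{616362}$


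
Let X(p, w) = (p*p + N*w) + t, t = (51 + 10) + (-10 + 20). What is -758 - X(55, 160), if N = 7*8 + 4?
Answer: -13454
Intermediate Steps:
t = 71 (t = 61 + 10 = 71)
N = 60 (N = 56 + 4 = 60)
X(p, w) = 71 + p² + 60*w (X(p, w) = (p*p + 60*w) + 71 = (p² + 60*w) + 71 = 71 + p² + 60*w)
-758 - X(55, 160) = -758 - (71 + 55² + 60*160) = -758 - (71 + 3025 + 9600) = -758 - 1*12696 = -758 - 12696 = -13454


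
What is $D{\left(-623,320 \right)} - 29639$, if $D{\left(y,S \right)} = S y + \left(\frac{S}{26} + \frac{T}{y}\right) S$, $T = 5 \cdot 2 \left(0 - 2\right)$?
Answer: $- \frac{1822682101}{8099} \approx -2.2505 \cdot 10^{5}$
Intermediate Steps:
$T = -20$ ($T = 10 \left(-2\right) = -20$)
$D{\left(y,S \right)} = S y + S \left(- \frac{20}{y} + \frac{S}{26}\right)$ ($D{\left(y,S \right)} = S y + \left(\frac{S}{26} - \frac{20}{y}\right) S = S y + \left(- \frac{20}{y} + \frac{S}{26}\right) S = S y + S \left(- \frac{20}{y} + \frac{S}{26}\right)$)
$D{\left(-623,320 \right)} - 29639 = \frac{1}{26} \cdot 320 \frac{1}{-623} \left(-520 - 623 \left(320 + 26 \left(-623\right)\right)\right) - 29639 = \frac{1}{26} \cdot 320 \left(- \frac{1}{623}\right) \left(-520 - 623 \left(320 - 16198\right)\right) - 29639 = \frac{1}{26} \cdot 320 \left(- \frac{1}{623}\right) \left(-520 - -9891994\right) - 29639 = \frac{1}{26} \cdot 320 \left(- \frac{1}{623}\right) \left(-520 + 9891994\right) - 29639 = \frac{1}{26} \cdot 320 \left(- \frac{1}{623}\right) 9891474 - 29639 = - \frac{1582635840}{8099} - 29639 = - \frac{1822682101}{8099}$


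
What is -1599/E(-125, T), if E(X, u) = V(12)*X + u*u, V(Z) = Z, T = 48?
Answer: -533/268 ≈ -1.9888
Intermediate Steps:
E(X, u) = u² + 12*X (E(X, u) = 12*X + u*u = 12*X + u² = u² + 12*X)
-1599/E(-125, T) = -1599/(48² + 12*(-125)) = -1599/(2304 - 1500) = -1599/804 = -1599*1/804 = -533/268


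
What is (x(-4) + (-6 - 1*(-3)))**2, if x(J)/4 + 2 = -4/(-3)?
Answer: 289/9 ≈ 32.111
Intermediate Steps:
x(J) = -8/3 (x(J) = -8 + 4*(-4/(-3)) = -8 + 4*(-4*(-1/3)) = -8 + 4*(4/3) = -8 + 16/3 = -8/3)
(x(-4) + (-6 - 1*(-3)))**2 = (-8/3 + (-6 - 1*(-3)))**2 = (-8/3 + (-6 + 3))**2 = (-8/3 - 3)**2 = (-17/3)**2 = 289/9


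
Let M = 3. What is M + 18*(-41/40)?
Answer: -309/20 ≈ -15.450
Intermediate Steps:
M + 18*(-41/40) = 3 + 18*(-41/40) = 3 - 369/20 = -309/20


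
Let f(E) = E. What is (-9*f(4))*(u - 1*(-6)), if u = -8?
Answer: 72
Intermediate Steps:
(-9*f(4))*(u - 1*(-6)) = (-9*4)*(-8 - 1*(-6)) = -36*(-8 + 6) = -36*(-2) = 72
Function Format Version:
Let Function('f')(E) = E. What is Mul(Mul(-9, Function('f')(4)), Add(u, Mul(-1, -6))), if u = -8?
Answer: 72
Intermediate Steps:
Mul(Mul(-9, Function('f')(4)), Add(u, Mul(-1, -6))) = Mul(Mul(-9, 4), Add(-8, Mul(-1, -6))) = Mul(-36, Add(-8, 6)) = Mul(-36, -2) = 72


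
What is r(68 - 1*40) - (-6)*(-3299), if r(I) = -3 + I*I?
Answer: -19013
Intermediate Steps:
r(I) = -3 + I²
r(68 - 1*40) - (-6)*(-3299) = (-3 + (68 - 1*40)²) - (-6)*(-3299) = (-3 + (68 - 40)²) - 1*19794 = (-3 + 28²) - 19794 = (-3 + 784) - 19794 = 781 - 19794 = -19013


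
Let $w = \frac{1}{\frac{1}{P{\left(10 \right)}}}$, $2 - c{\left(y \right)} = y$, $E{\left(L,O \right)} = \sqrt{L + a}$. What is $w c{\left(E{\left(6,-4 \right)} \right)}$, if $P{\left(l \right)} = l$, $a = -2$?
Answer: $0$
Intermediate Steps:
$E{\left(L,O \right)} = \sqrt{-2 + L}$ ($E{\left(L,O \right)} = \sqrt{L - 2} = \sqrt{-2 + L}$)
$c{\left(y \right)} = 2 - y$
$w = 10$ ($w = \frac{1}{\frac{1}{10}} = 10$)
$w c{\left(E{\left(6,-4 \right)} \right)} = 10 \left(2 - \sqrt{-2 + 6}\right) = 10 \left(2 - \sqrt{4}\right) = 10 \left(2 - 2\right) = 10 \cdot 0 = 0$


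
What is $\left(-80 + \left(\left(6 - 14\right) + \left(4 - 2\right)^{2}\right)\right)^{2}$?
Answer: $7056$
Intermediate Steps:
$\left(-80 + \left(\left(6 - 14\right) + \left(4 - 2\right)^{2}\right)\right)^{2} = \left(-80 - \left(8 - 2^{2}\right)\right)^{2} = \left(-80 + \left(-8 + 4\right)\right)^{2} = \left(-80 - 4\right)^{2} = \left(-84\right)^{2} = 7056$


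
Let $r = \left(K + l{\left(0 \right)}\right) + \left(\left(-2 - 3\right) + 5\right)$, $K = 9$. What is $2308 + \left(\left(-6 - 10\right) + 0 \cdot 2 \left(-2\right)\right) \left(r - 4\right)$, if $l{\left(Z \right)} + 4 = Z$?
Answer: $2292$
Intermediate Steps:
$l{\left(Z \right)} = -4 + Z$
$r = 5$ ($r = \left(9 + \left(-4 + 0\right)\right) + \left(\left(-2 - 3\right) + 5\right) = \left(9 - 4\right) + \left(-5 + 5\right) = 5 + 0 = 5$)
$2308 + \left(\left(-6 - 10\right) + 0 \cdot 2 \left(-2\right)\right) \left(r - 4\right) = 2308 + \left(\left(-6 - 10\right) + 0 \cdot 2 \left(-2\right)\right) \left(5 - 4\right) = 2308 + \left(-16 + 0 \left(-2\right)\right) 1 = 2308 + \left(-16 + 0\right) 1 = 2308 - 16 = 2292$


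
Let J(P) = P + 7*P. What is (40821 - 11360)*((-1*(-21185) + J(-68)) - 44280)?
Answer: -696428579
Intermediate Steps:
J(P) = 8*P
(40821 - 11360)*((-1*(-21185) + J(-68)) - 44280) = (40821 - 11360)*((-1*(-21185) + 8*(-68)) - 44280) = 29461*((21185 - 544) - 44280) = 29461*(20641 - 44280) = 29461*(-23639) = -696428579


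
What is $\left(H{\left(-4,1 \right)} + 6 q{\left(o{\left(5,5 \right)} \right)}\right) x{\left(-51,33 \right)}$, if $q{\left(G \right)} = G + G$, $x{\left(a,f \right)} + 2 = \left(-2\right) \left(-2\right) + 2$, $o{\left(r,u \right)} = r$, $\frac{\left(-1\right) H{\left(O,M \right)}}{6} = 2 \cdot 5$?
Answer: $0$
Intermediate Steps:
$H{\left(O,M \right)} = -60$ ($H{\left(O,M \right)} = - 6 \cdot 2 \cdot 5 = \left(-6\right) 10 = -60$)
$x{\left(a,f \right)} = 4$ ($x{\left(a,f \right)} = -2 + \left(\left(-2\right) \left(-2\right) + 2\right) = -2 + \left(4 + 2\right) = -2 + 6 = 4$)
$q{\left(G \right)} = 2 G$
$\left(H{\left(-4,1 \right)} + 6 q{\left(o{\left(5,5 \right)} \right)}\right) x{\left(-51,33 \right)} = \left(-60 + 6 \cdot 2 \cdot 5\right) 4 = \left(-60 + 6 \cdot 10\right) 4 = \left(-60 + 60\right) 4 = 0 \cdot 4 = 0$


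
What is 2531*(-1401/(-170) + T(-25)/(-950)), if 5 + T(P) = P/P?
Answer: 337035553/16150 ≈ 20869.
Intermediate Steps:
T(P) = -4 (T(P) = -5 + P/P = -5 + 1 = -4)
2531*(-1401/(-170) + T(-25)/(-950)) = 2531*(-1401/(-170) - 4/(-950)) = 2531*(-1401*(-1/170) - 4*(-1/950)) = 2531*(1401/170 + 2/475) = 2531*(133163/16150) = 337035553/16150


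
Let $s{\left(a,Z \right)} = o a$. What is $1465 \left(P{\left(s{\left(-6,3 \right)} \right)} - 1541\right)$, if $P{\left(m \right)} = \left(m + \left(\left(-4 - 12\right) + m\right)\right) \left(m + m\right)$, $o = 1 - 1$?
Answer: $-2257565$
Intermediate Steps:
$o = 0$ ($o = 1 - 1 = 0$)
$s{\left(a,Z \right)} = 0$ ($s{\left(a,Z \right)} = 0 a = 0$)
$P{\left(m \right)} = 2 m \left(-16 + 2 m\right)$ ($P{\left(m \right)} = \left(m + \left(-16 + m\right)\right) 2 m = \left(-16 + 2 m\right) 2 m = 2 m \left(-16 + 2 m\right)$)
$1465 \left(P{\left(s{\left(-6,3 \right)} \right)} - 1541\right) = 1465 \left(4 \cdot 0 \left(-8 + 0\right) - 1541\right) = 1465 \left(4 \cdot 0 \left(-8\right) - 1541\right) = 1465 \left(0 - 1541\right) = 1465 \left(-1541\right) = -2257565$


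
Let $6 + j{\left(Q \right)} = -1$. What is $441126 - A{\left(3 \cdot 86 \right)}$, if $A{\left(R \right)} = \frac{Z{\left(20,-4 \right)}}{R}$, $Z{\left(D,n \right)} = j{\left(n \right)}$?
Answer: $\frac{113810515}{258} \approx 4.4113 \cdot 10^{5}$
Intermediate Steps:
$j{\left(Q \right)} = -7$ ($j{\left(Q \right)} = -6 - 1 = -7$)
$Z{\left(D,n \right)} = -7$
$A{\left(R \right)} = - \frac{7}{R}$
$441126 - A{\left(3 \cdot 86 \right)} = 441126 - - \frac{7}{3 \cdot 86} = 441126 - - \frac{7}{258} = 441126 + \frac{7}{258} = \frac{113810515}{258}$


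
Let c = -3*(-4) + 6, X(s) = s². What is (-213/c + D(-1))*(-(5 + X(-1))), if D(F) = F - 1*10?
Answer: 137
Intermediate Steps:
c = 18 (c = 12 + 6 = 18)
D(F) = -10 + F (D(F) = F - 10 = -10 + F)
(-213/c + D(-1))*(-(5 + X(-1))) = (-213/18 + (-10 - 1))*(-(5 + (-1)²)) = (-213*1/18 - 11)*(-(5 + 1)) = (-71/6 - 11)*(-1*6) = -137/6*(-6) = 137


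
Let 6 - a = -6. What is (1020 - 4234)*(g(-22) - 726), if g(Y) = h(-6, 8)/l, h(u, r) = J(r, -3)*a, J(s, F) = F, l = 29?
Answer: 67783260/29 ≈ 2.3374e+6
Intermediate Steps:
a = 12 (a = 6 - 1*(-6) = 6 + 6 = 12)
h(u, r) = -36 (h(u, r) = -3*12 = -36)
g(Y) = -36/29
(1020 - 4234)*(g(-22) - 726) = (1020 - 4234)*(-36/29 - 726) = -3214*(-21090/29) = 67783260/29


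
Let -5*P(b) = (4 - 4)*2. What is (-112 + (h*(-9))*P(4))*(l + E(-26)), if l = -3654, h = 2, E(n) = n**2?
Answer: 333536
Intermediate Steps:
P(b) = 0 (P(b) = -(4 - 4)*2/5 = -0*2 = -1/5*0 = 0)
(-112 + (h*(-9))*P(4))*(l + E(-26)) = (-112 + (2*(-9))*0)*(-3654 + (-26)**2) = (-112 - 18*0)*(-3654 + 676) = (-112 + 0)*(-2978) = -112*(-2978) = 333536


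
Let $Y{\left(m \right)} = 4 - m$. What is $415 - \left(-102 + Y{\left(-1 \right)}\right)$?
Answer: $512$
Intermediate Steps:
$415 - \left(-102 + Y{\left(-1 \right)}\right) = 415 - \left(-102 + \left(4 - -1\right)\right) = 415 - \left(-102 + \left(4 + 1\right)\right) = 415 - \left(-102 + 5\right) = 415 - -97 = 415 + 97 = 512$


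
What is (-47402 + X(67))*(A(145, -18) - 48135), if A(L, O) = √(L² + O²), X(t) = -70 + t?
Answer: 2281839675 - 47405*√21349 ≈ 2.2749e+9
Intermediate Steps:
(-47402 + X(67))*(A(145, -18) - 48135) = (-47402 + (-70 + 67))*(√(145² + (-18)²) - 48135) = (-47402 - 3)*(√(21025 + 324) - 48135) = -47405*(√21349 - 48135) = -47405*(-48135 + √21349) = 2281839675 - 47405*√21349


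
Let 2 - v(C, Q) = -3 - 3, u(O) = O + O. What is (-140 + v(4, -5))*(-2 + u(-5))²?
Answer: -19008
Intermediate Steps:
u(O) = 2*O
v(C, Q) = 8 (v(C, Q) = 2 - (-3 - 3) = 2 - 1*(-6) = 2 + 6 = 8)
(-140 + v(4, -5))*(-2 + u(-5))² = (-140 + 8)*(-2 + 2*(-5))² = -132*(-2 - 10)² = -132*(-12)² = -132*144 = -19008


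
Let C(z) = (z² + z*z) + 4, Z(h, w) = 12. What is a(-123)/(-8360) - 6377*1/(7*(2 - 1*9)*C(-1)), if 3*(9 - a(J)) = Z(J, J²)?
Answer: 761575/35112 ≈ 21.690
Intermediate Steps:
a(J) = 5 (a(J) = 9 - ⅓*12 = 9 - 4 = 5)
C(z) = 4 + 2*z² (C(z) = (z² + z²) + 4 = 2*z² + 4 = 4 + 2*z²)
a(-123)/(-8360) - 6377*1/(7*(2 - 1*9)*C(-1)) = 5/(-8360) - 6377*1/(7*(2 - 1*9)*(4 + 2*(-1)²)) = 5*(-1/8360) - 6377*1/(7*(2 - 9)*(4 + 2*1)) = -1/1672 - 6377*(-1/(49*(4 + 2))) = -1/1672 - 6377/((6*7)*(-7)) = -1/1672 - 6377/(42*(-7)) = -1/1672 - 6377/(-294) = -1/1672 - 6377*(-1/294) = -1/1672 + 911/42 = 761575/35112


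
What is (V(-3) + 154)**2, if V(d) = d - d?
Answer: 23716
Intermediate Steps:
V(d) = 0
(V(-3) + 154)**2 = (0 + 154)**2 = 154**2 = 23716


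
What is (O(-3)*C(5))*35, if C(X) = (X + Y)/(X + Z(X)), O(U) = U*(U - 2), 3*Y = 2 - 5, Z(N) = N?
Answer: 210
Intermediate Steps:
Y = -1 (Y = (2 - 5)/3 = (⅓)*(-3) = -1)
O(U) = U*(-2 + U)
C(X) = (-1 + X)/(2*X) (C(X) = (X - 1)/(X + X) = (-1 + X)/((2*X)) = (-1 + X)*(1/(2*X)) = (-1 + X)/(2*X))
(O(-3)*C(5))*35 = ((-3*(-2 - 3))*((½)*(-1 + 5)/5))*35 = ((-3*(-5))*((½)*(⅕)*4))*35 = (15*(⅖))*35 = 6*35 = 210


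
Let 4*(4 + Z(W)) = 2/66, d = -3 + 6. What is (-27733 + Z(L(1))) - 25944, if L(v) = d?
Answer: -7085891/132 ≈ -53681.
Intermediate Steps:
d = 3
L(v) = 3
Z(W) = -527/132 (Z(W) = -4 + (2/66)/4 = -4 + (2*(1/66))/4 = -4 + (¼)*(1/33) = -4 + 1/132 = -527/132)
(-27733 + Z(L(1))) - 25944 = (-27733 - 527/132) - 25944 = -3661283/132 - 25944 = -7085891/132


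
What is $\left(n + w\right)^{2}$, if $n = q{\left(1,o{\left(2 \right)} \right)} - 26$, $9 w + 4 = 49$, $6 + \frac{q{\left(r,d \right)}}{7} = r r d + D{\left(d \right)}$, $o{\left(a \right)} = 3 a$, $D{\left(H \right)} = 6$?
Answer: $441$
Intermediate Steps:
$q{\left(r,d \right)} = 7 d r^{2}$ ($q{\left(r,d \right)} = -42 + 7 \left(r r d + 6\right) = -42 + 7 \left(r^{2} d + 6\right) = -42 + 7 \left(d r^{2} + 6\right) = -42 + 7 \left(6 + d r^{2}\right) = -42 + \left(42 + 7 d r^{2}\right) = 7 d r^{2}$)
$w = 5$ ($w = - \frac{4}{9} + \frac{1}{9} \cdot 49 = - \frac{4}{9} + \frac{49}{9} = 5$)
$n = 16$ ($n = 7 \cdot 3 \cdot 2 \cdot 1^{2} - 26 = 7 \cdot 6 \cdot 1 - 26 = 42 - 26 = 16$)
$\left(n + w\right)^{2} = \left(16 + 5\right)^{2} = 21^{2} = 441$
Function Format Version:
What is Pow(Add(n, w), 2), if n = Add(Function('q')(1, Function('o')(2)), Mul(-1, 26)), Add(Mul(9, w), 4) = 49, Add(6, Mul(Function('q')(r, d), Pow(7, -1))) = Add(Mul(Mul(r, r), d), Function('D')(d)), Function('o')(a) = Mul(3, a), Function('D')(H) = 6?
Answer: 441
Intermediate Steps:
Function('q')(r, d) = Mul(7, d, Pow(r, 2)) (Function('q')(r, d) = Add(-42, Mul(7, Add(Mul(Mul(r, r), d), 6))) = Add(-42, Mul(7, Add(Mul(Pow(r, 2), d), 6))) = Add(-42, Mul(7, Add(Mul(d, Pow(r, 2)), 6))) = Add(-42, Mul(7, Add(6, Mul(d, Pow(r, 2))))) = Add(-42, Add(42, Mul(7, d, Pow(r, 2)))) = Mul(7, d, Pow(r, 2)))
w = 5 (w = Add(Rational(-4, 9), Mul(Rational(1, 9), 49)) = Add(Rational(-4, 9), Rational(49, 9)) = 5)
n = 16 (n = Add(Mul(7, Mul(3, 2), Pow(1, 2)), Mul(-1, 26)) = Add(Mul(7, 6, 1), -26) = Add(42, -26) = 16)
Pow(Add(n, w), 2) = Pow(Add(16, 5), 2) = Pow(21, 2) = 441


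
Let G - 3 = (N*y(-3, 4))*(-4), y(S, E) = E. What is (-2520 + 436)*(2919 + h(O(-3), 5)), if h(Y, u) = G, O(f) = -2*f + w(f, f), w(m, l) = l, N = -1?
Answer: -6122792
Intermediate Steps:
G = 19 (G = 3 - 1*4*(-4) = 3 - 4*(-4) = 3 + 16 = 19)
O(f) = -f (O(f) = -2*f + f = -f)
h(Y, u) = 19
(-2520 + 436)*(2919 + h(O(-3), 5)) = (-2520 + 436)*(2919 + 19) = -2084*2938 = -6122792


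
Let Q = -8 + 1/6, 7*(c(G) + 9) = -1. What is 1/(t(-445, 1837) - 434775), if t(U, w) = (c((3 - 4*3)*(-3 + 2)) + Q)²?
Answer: -1764/766434731 ≈ -2.3016e-6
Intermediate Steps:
c(G) = -64/7 (c(G) = -9 + (⅐)*(-1) = -9 - ⅐ = -64/7)
Q = -47/6 (Q = -8 + ⅙ = -47/6 ≈ -7.8333)
t(U, w) = 508369/1764 (t(U, w) = (-64/7 - 47/6)² = (-713/42)² = 508369/1764)
1/(t(-445, 1837) - 434775) = 1/(508369/1764 - 434775) = 1/(-766434731/1764) = -1764/766434731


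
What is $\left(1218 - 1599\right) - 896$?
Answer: $-1277$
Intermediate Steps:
$\left(1218 - 1599\right) - 896 = -381 - 896 = -1277$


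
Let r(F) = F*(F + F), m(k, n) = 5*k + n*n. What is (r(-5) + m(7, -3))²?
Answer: 8836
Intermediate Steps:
m(k, n) = n² + 5*k (m(k, n) = 5*k + n² = n² + 5*k)
r(F) = 2*F² (r(F) = F*(2*F) = 2*F²)
(r(-5) + m(7, -3))² = (2*(-5)² + ((-3)² + 5*7))² = (2*25 + (9 + 35))² = (50 + 44)² = 94² = 8836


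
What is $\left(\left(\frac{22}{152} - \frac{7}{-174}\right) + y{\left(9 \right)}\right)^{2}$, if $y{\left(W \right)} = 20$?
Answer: $\frac{17812372369}{43718544} \approx 407.43$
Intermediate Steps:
$\left(\left(\frac{22}{152} - \frac{7}{-174}\right) + y{\left(9 \right)}\right)^{2} = \left(\left(\frac{22}{152} - \frac{7}{-174}\right) + 20\right)^{2} = \left(\left(22 \cdot \frac{1}{152} - - \frac{7}{174}\right) + 20\right)^{2} = \left(\left(\frac{11}{76} + \frac{7}{174}\right) + 20\right)^{2} = \left(\frac{1223}{6612} + 20\right)^{2} = \left(\frac{133463}{6612}\right)^{2} = \frac{17812372369}{43718544}$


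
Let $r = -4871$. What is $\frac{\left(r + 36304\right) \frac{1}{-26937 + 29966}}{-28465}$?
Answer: $- \frac{31433}{86220485} \approx -0.00036457$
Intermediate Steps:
$\frac{\left(r + 36304\right) \frac{1}{-26937 + 29966}}{-28465} = \frac{\left(-4871 + 36304\right) \frac{1}{-26937 + 29966}}{-28465} = \frac{31433}{3029} \left(- \frac{1}{28465}\right) = - \frac{31433}{86220485}$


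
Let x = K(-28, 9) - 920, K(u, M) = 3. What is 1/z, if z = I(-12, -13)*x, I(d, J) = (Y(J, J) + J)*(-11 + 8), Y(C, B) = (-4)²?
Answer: 1/8253 ≈ 0.00012117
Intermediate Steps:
Y(C, B) = 16
I(d, J) = -48 - 3*J (I(d, J) = (16 + J)*(-11 + 8) = (16 + J)*(-3) = -48 - 3*J)
x = -917 (x = 3 - 920 = -917)
z = 8253 (z = (-48 - 3*(-13))*(-917) = (-48 + 39)*(-917) = -9*(-917) = 8253)
1/z = 1/8253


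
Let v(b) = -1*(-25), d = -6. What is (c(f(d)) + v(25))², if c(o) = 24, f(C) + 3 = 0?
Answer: 2401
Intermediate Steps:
v(b) = 25
f(C) = -3 (f(C) = -3 + 0 = -3)
(c(f(d)) + v(25))² = (24 + 25)² = 49² = 2401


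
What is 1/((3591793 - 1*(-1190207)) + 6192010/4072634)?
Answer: 2036317/9737670990005 ≈ 2.0912e-7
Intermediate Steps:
1/((3591793 - 1*(-1190207)) + 6192010/4072634) = 1/((3591793 + 1190207) + 6192010*(1/4072634)) = 1/(4782000 + 3096005/2036317) = 1/(9737670990005/2036317) = 2036317/9737670990005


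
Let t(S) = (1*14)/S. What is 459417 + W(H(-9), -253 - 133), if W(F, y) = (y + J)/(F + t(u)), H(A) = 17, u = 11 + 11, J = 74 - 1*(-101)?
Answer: 89124577/194 ≈ 4.5941e+5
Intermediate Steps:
J = 175 (J = 74 + 101 = 175)
u = 22
t(S) = 14/S
W(F, y) = (175 + y)/(7/11 + F) (W(F, y) = (y + 175)/(F + 14/22) = (175 + y)/(F + 14*(1/22)) = (175 + y)/(F + 7/11) = (175 + y)/(7/11 + F))
459417 + W(H(-9), -253 - 133) = 459417 + 11*(175 + (-253 - 133))/(7 + 11*17) = 459417 + 11*(175 - 386)/(7 + 187) = 459417 + 11*(-211)/194 = 459417 + 11*(1/194)*(-211) = 459417 - 2321/194 = 89124577/194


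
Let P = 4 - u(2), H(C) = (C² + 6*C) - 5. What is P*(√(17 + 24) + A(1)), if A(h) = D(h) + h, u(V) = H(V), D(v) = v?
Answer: -14 - 7*√41 ≈ -58.822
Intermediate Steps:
H(C) = -5 + C² + 6*C
u(V) = -5 + V² + 6*V
A(h) = 2*h (A(h) = h + h = 2*h)
P = -7 (P = 4 - (-5 + 2² + 6*2) = 4 - (-5 + 4 + 12) = 4 - 1*11 = 4 - 11 = -7)
P*(√(17 + 24) + A(1)) = -7*(√(17 + 24) + 2*1) = -7*(√41 + 2) = -7*(2 + √41) = -14 - 7*√41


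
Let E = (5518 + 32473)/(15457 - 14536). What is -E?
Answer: -37991/921 ≈ -41.250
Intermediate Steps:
E = 37991/921 ≈ 41.250
-E = -1*37991/921 = -37991/921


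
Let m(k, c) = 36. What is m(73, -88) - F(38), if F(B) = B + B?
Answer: -40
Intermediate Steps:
F(B) = 2*B
m(73, -88) - F(38) = 36 - 2*38 = 36 - 1*76 = 36 - 76 = -40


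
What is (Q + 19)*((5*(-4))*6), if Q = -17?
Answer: -240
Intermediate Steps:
(Q + 19)*((5*(-4))*6) = (-17 + 19)*((5*(-4))*6) = 2*(-20*6) = 2*(-120) = -240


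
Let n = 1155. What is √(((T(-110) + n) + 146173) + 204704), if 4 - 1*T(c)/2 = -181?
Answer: √352402 ≈ 593.63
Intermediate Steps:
T(c) = 370 (T(c) = 8 - 2*(-181) = 8 + 362 = 370)
√(((T(-110) + n) + 146173) + 204704) = √(((370 + 1155) + 146173) + 204704) = √((1525 + 146173) + 204704) = √(147698 + 204704) = √352402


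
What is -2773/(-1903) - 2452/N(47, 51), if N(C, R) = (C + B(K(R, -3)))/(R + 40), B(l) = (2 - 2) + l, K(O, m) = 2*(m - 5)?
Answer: -424534233/58993 ≈ -7196.4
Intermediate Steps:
K(O, m) = -10 + 2*m (K(O, m) = 2*(-5 + m) = -10 + 2*m)
B(l) = l (B(l) = 0 + l = l)
N(C, R) = (-16 + C)/(40 + R) (N(C, R) = (C + (-10 + 2*(-3)))/(R + 40) = (C + (-10 - 6))/(40 + R) = (C - 16)/(40 + R) = (-16 + C)/(40 + R))
-2773/(-1903) - 2452/N(47, 51) = -2773/(-1903) - 2452*(40 + 51)/(-16 + 47) = -2773*(-1/1903) - 2452/(31/91) = 2773/1903 - 2452/((1/91)*31) = 2773/1903 - 2452/31/91 = 2773/1903 - 2452*91/31 = 2773/1903 - 223132/31 = -424534233/58993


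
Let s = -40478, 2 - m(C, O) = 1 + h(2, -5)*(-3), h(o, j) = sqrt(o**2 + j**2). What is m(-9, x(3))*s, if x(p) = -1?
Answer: -40478 - 121434*sqrt(29) ≈ -6.9442e+5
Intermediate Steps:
h(o, j) = sqrt(j**2 + o**2)
m(C, O) = 1 + 3*sqrt(29) (m(C, O) = 2 - (1 + sqrt((-5)**2 + 2**2)*(-3)) = 2 - (1 + sqrt(25 + 4)*(-3)) = 2 - (1 + sqrt(29)*(-3)) = 2 - (1 - 3*sqrt(29)) = 2 + (-1 + 3*sqrt(29)) = 1 + 3*sqrt(29))
m(-9, x(3))*s = (1 + 3*sqrt(29))*(-40478) = -40478 - 121434*sqrt(29)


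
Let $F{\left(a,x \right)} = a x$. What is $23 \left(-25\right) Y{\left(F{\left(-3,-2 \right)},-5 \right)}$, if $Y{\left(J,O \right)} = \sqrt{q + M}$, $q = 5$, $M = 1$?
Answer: $- 575 \sqrt{6} \approx -1408.5$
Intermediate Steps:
$Y{\left(J,O \right)} = \sqrt{6}$ ($Y{\left(J,O \right)} = \sqrt{5 + 1} = \sqrt{6}$)
$23 \left(-25\right) Y{\left(F{\left(-3,-2 \right)},-5 \right)} = 23 \left(-25\right) \sqrt{6} = - 575 \sqrt{6}$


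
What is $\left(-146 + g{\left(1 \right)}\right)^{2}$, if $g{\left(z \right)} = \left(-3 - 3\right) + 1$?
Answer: $22801$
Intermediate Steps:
$g{\left(z \right)} = -5$ ($g{\left(z \right)} = \left(-3 - 3\right) + 1 = -6 + 1 = -5$)
$\left(-146 + g{\left(1 \right)}\right)^{2} = \left(-146 - 5\right)^{2} = \left(-151\right)^{2} = 22801$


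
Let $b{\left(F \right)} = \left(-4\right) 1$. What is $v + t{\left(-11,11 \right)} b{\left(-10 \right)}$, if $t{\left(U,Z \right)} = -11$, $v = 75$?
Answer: $119$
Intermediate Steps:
$b{\left(F \right)} = -4$
$v + t{\left(-11,11 \right)} b{\left(-10 \right)} = 75 - -44 = 75 + 44 = 119$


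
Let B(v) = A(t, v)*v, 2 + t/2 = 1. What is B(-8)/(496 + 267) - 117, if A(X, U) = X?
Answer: -89255/763 ≈ -116.98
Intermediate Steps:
t = -2 (t = -4 + 2*1 = -4 + 2 = -2)
B(v) = -2*v
B(-8)/(496 + 267) - 117 = (-2*(-8))/(496 + 267) - 117 = 16/763 - 117 = -89255/763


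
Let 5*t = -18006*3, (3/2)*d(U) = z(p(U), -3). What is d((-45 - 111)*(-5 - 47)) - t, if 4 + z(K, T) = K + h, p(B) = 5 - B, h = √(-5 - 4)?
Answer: 80944/15 + 2*I ≈ 5396.3 + 2.0*I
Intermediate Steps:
h = 3*I (h = √(-9) = 3*I ≈ 3.0*I)
z(K, T) = -4 + K + 3*I (z(K, T) = -4 + (K + 3*I) = -4 + K + 3*I)
d(U) = ⅔ + 2*I - 2*U/3 (d(U) = 2*(-4 + (5 - U) + 3*I)/3 = 2*(1 - U + 3*I)/3 = ⅔ + 2*I - 2*U/3)
t = -54018/5 (t = (-18006*3)/5 = (⅕)*(-54018) = -54018/5 ≈ -10804.)
d((-45 - 111)*(-5 - 47)) - t = (⅔ + 2*I - 2*(-45 - 111)*(-5 - 47)/3) - 1*(-54018/5) = (⅔ + 2*I - (-104)*(-52)) + 54018/5 = (⅔ + 2*I - ⅔*8112) + 54018/5 = (⅔ + 2*I - 5408) + 54018/5 = (-16222/3 + 2*I) + 54018/5 = 80944/15 + 2*I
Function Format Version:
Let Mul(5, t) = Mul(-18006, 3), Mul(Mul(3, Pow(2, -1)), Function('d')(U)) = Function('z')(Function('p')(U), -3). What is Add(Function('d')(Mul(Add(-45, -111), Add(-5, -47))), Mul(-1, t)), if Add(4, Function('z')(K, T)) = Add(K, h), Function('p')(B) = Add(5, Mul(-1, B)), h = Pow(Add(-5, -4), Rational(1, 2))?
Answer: Add(Rational(80944, 15), Mul(2, I)) ≈ Add(5396.3, Mul(2.0000, I))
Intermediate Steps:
h = Mul(3, I) (h = Pow(-9, Rational(1, 2)) = Mul(3, I) ≈ Mul(3.0000, I))
Function('z')(K, T) = Add(-4, K, Mul(3, I)) (Function('z')(K, T) = Add(-4, Add(K, Mul(3, I))) = Add(-4, K, Mul(3, I)))
Function('d')(U) = Add(Rational(2, 3), Mul(2, I), Mul(Rational(-2, 3), U)) (Function('d')(U) = Mul(Rational(2, 3), Add(-4, Add(5, Mul(-1, U)), Mul(3, I))) = Mul(Rational(2, 3), Add(1, Mul(-1, U), Mul(3, I))) = Add(Rational(2, 3), Mul(2, I), Mul(Rational(-2, 3), U)))
t = Rational(-54018, 5) (t = Mul(Rational(1, 5), Mul(-18006, 3)) = Mul(Rational(1, 5), -54018) = Rational(-54018, 5) ≈ -10804.)
Add(Function('d')(Mul(Add(-45, -111), Add(-5, -47))), Mul(-1, t)) = Add(Add(Rational(2, 3), Mul(2, I), Mul(Rational(-2, 3), Mul(Add(-45, -111), Add(-5, -47)))), Mul(-1, Rational(-54018, 5))) = Add(Add(Rational(2, 3), Mul(2, I), Mul(Rational(-2, 3), Mul(-156, -52))), Rational(54018, 5)) = Add(Add(Rational(2, 3), Mul(2, I), Mul(Rational(-2, 3), 8112)), Rational(54018, 5)) = Add(Add(Rational(2, 3), Mul(2, I), -5408), Rational(54018, 5)) = Add(Add(Rational(-16222, 3), Mul(2, I)), Rational(54018, 5)) = Add(Rational(80944, 15), Mul(2, I))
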